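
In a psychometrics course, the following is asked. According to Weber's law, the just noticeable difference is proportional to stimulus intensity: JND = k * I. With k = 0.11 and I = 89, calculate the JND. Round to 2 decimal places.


JND = k * I
JND = 0.11 * 89
= 9.79


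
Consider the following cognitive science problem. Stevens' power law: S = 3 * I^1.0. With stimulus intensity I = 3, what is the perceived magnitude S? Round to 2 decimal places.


S = 3 * 3^1.0
3^1.0 = 3.0
S = 3 * 3.0
= 9.00


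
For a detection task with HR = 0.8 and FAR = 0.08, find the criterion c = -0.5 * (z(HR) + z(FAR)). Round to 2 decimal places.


c = -0.5 * (z(HR) + z(FAR))
z(0.8) = 0.8416
z(0.08) = -1.4051
c = -0.5 * (0.8416 + -1.4051)
= -0.5 * -0.5635
= 0.28


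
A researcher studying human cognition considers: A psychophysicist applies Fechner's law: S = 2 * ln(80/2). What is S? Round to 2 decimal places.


S = 2 * ln(80/2)
I/I0 = 40.0
ln(40.0) = 3.6889
S = 2 * 3.6889
= 7.38


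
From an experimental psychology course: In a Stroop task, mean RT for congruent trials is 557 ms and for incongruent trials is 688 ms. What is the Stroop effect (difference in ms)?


Stroop effect = RT(incongruent) - RT(congruent)
= 688 - 557
= 131 ms


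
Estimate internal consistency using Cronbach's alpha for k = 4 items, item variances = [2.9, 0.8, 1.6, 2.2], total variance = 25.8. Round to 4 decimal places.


alpha = (k/(k-1)) * (1 - sum(s_i^2)/s_total^2)
sum(item variances) = 7.5
k/(k-1) = 4/3 = 1.333333
1 - 7.5/25.8 = 1 - 0.290698 = 0.709302
alpha = 1.333333 * 0.709302
= 0.9457


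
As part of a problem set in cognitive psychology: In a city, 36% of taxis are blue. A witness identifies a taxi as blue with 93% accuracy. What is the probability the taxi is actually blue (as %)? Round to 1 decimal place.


P(blue | says blue) = P(says blue | blue)*P(blue) / [P(says blue | blue)*P(blue) + P(says blue | not blue)*P(not blue)]
Numerator = 0.93 * 0.36 = 0.3348
False identification = 0.07 * 0.64 = 0.0448
P = 0.3348 / (0.3348 + 0.0448)
= 0.3348 / 0.3796
As percentage = 88.2


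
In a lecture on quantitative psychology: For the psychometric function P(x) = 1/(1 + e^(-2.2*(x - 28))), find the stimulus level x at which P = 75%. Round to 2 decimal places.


At P = 0.75: 0.75 = 1/(1 + e^(-k*(x-x0)))
Solving: e^(-k*(x-x0)) = 1/3
x = x0 + ln(3)/k
ln(3) = 1.0986
x = 28 + 1.0986/2.2
= 28 + 0.4994
= 28.50


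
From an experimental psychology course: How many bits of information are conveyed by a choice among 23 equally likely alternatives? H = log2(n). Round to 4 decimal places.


H = log2(n)
H = log2(23)
= 4.5236


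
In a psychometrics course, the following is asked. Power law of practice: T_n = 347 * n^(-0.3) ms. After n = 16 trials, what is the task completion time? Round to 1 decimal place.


T_n = 347 * 16^(-0.3)
16^(-0.3) = 0.435275
T_n = 347 * 0.435275
= 151.0 ms


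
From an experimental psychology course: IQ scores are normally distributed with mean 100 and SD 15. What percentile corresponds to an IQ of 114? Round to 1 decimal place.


z = (IQ - mean) / SD
z = (114 - 100) / 15 = 0.9333
Percentile = Phi(0.9333) * 100
Phi(0.9333) = 0.824667
= 82.5


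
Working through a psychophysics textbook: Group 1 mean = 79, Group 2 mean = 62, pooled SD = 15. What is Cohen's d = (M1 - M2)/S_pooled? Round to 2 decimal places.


Cohen's d = (M1 - M2) / S_pooled
= (79 - 62) / 15
= 17 / 15
= 1.13


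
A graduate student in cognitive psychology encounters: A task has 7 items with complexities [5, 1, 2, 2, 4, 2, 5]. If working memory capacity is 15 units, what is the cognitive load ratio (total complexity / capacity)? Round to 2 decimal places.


Total complexity = 5 + 1 + 2 + 2 + 4 + 2 + 5 = 21
Load = total / capacity = 21 / 15
= 1.40


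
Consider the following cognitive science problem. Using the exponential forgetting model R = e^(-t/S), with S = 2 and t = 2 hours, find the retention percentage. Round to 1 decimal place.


R = e^(-t/S)
-t/S = -2/2 = -1.0
R = e^(-1.0) = 0.367879
Percentage = 0.367879 * 100
= 36.8


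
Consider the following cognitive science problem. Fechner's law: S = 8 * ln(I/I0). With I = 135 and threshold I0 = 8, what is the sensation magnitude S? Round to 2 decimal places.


S = 8 * ln(135/8)
I/I0 = 16.875
ln(16.875) = 2.8258
S = 8 * 2.8258
= 22.61


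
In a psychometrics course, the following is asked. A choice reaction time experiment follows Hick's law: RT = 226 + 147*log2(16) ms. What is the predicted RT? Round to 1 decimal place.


RT = 226 + 147 * log2(16)
log2(16) = 4.0
RT = 226 + 147 * 4.0
= 226 + 588.0
= 814.0 ms


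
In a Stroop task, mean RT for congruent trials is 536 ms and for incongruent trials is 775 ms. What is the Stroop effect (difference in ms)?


Stroop effect = RT(incongruent) - RT(congruent)
= 775 - 536
= 239 ms


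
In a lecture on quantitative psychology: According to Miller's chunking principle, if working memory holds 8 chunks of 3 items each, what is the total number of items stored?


Total items = chunks * items_per_chunk
= 8 * 3
= 24


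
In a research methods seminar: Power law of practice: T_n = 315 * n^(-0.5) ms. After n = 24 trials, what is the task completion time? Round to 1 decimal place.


T_n = 315 * 24^(-0.5)
24^(-0.5) = 0.204124
T_n = 315 * 0.204124
= 64.3 ms


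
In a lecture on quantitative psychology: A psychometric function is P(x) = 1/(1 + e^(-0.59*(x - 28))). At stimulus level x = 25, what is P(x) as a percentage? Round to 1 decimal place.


P(x) = 1/(1 + e^(-0.59*(25 - 28)))
Exponent = -0.59 * -3 = 1.77
e^(1.77) = 5.870853
P = 1/(1 + 5.870853) = 0.145542
Percentage = 14.6


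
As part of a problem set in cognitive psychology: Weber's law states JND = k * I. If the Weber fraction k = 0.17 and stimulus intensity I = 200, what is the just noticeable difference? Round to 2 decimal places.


JND = k * I
JND = 0.17 * 200
= 34.00


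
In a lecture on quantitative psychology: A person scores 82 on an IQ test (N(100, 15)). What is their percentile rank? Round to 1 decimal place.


z = (IQ - mean) / SD
z = (82 - 100) / 15 = -1.2
Percentile = Phi(-1.2) * 100
Phi(-1.2) = 0.11507
= 11.5


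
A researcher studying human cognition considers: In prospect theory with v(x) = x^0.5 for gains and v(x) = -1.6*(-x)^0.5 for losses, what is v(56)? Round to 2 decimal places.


Since x = 56 >= 0, use v(x) = x^0.5
56^0.5 = 7.4833
v(56) = 7.48


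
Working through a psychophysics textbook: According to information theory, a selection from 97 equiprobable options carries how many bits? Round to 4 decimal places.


H = log2(n)
H = log2(97)
= 6.5999


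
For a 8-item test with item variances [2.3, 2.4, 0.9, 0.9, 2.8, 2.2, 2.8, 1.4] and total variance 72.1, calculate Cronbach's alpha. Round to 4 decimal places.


alpha = (k/(k-1)) * (1 - sum(s_i^2)/s_total^2)
sum(item variances) = 15.7
k/(k-1) = 8/7 = 1.142857
1 - 15.7/72.1 = 1 - 0.217753 = 0.782247
alpha = 1.142857 * 0.782247
= 0.8940


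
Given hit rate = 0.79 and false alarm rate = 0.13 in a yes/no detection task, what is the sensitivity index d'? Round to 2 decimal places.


d' = z(HR) - z(FAR)
z(0.79) = 0.8064
z(0.13) = -1.1264
d' = 0.8064 - -1.1264
= 1.93


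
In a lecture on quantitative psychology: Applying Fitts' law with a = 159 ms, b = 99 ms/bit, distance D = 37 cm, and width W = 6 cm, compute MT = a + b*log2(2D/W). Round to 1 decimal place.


MT = 159 + 99 * log2(2*37/6)
2D/W = 12.333333
log2(12.333333) = 3.6245
MT = 159 + 99 * 3.6245
= 517.8 ms


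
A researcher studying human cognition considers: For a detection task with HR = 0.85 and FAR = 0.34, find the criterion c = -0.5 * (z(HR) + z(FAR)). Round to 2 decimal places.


c = -0.5 * (z(HR) + z(FAR))
z(0.85) = 1.0364
z(0.34) = -0.4125
c = -0.5 * (1.0364 + -0.4125)
= -0.5 * 0.6239
= -0.31


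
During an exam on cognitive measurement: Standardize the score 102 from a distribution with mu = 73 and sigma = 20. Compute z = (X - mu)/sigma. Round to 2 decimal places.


z = (X - mu) / sigma
= (102 - 73) / 20
= 29 / 20
= 1.45


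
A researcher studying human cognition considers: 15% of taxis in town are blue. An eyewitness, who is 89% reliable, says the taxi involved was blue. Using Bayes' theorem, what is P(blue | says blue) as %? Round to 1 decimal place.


P(blue | says blue) = P(says blue | blue)*P(blue) / [P(says blue | blue)*P(blue) + P(says blue | not blue)*P(not blue)]
Numerator = 0.89 * 0.15 = 0.1335
False identification = 0.11 * 0.85 = 0.0935
P = 0.1335 / (0.1335 + 0.0935)
= 0.1335 / 0.227
As percentage = 58.8


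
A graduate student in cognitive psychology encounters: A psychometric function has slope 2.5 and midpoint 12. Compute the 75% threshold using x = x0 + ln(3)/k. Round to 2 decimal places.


At P = 0.75: 0.75 = 1/(1 + e^(-k*(x-x0)))
Solving: e^(-k*(x-x0)) = 1/3
x = x0 + ln(3)/k
ln(3) = 1.0986
x = 12 + 1.0986/2.5
= 12 + 0.4394
= 12.44


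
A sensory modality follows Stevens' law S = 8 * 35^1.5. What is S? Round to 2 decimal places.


S = 8 * 35^1.5
35^1.5 = 207.0628
S = 8 * 207.0628
= 1656.50


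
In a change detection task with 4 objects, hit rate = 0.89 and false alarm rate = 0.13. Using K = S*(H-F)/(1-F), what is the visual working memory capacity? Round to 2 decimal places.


K = S * (H - F) / (1 - F)
H - F = 0.76
1 - F = 0.87
K = 4 * 0.76 / 0.87
= 3.49


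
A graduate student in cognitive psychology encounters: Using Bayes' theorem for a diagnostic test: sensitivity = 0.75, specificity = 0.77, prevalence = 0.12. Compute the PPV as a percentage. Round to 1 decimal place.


PPV = (sens * prev) / (sens * prev + (1-spec) * (1-prev))
Numerator = 0.75 * 0.12 = 0.09
P(positive and no disease) = (1 - spec) * (1 - prev) = (1 - 0.77) * (1 - 0.12) = 0.2024
Denominator = 0.09 + 0.2024 = 0.2924
PPV = 0.09 / 0.2924 = 0.307798
As percentage = 30.8


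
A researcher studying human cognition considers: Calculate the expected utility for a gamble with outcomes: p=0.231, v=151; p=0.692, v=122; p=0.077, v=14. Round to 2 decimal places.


EU = sum(p_i * v_i)
0.231 * 151 = 34.881
0.692 * 122 = 84.424
0.077 * 14 = 1.078
EU = 34.881 + 84.424 + 1.078
= 120.38


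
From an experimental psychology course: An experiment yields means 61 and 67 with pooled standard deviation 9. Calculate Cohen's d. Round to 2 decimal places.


Cohen's d = (M1 - M2) / S_pooled
= (61 - 67) / 9
= -6 / 9
= -0.67


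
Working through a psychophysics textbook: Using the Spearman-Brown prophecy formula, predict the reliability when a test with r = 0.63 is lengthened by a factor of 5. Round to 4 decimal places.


r_new = n*r / (1 + (n-1)*r)
Numerator = 5 * 0.63 = 3.15
Denominator = 1 + 4 * 0.63 = 3.52
r_new = 3.15 / 3.52
= 0.8949


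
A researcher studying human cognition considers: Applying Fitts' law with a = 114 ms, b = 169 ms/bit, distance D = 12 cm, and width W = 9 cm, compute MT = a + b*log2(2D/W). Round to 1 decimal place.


MT = 114 + 169 * log2(2*12/9)
2D/W = 2.666667
log2(2.666667) = 1.415
MT = 114 + 169 * 1.415
= 353.1 ms


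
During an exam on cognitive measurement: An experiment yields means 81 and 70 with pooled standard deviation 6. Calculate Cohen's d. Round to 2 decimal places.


Cohen's d = (M1 - M2) / S_pooled
= (81 - 70) / 6
= 11 / 6
= 1.83


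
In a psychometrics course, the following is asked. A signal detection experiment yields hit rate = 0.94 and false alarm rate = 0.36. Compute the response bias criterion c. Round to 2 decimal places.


c = -0.5 * (z(HR) + z(FAR))
z(0.94) = 1.5548
z(0.36) = -0.3585
c = -0.5 * (1.5548 + -0.3585)
= -0.5 * 1.1963
= -0.60


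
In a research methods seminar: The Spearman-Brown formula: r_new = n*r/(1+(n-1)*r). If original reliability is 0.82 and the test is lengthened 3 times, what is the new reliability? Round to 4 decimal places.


r_new = n*r / (1 + (n-1)*r)
Numerator = 3 * 0.82 = 2.46
Denominator = 1 + 2 * 0.82 = 2.64
r_new = 2.46 / 2.64
= 0.9318


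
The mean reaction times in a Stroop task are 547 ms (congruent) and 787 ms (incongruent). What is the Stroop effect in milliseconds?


Stroop effect = RT(incongruent) - RT(congruent)
= 787 - 547
= 240 ms


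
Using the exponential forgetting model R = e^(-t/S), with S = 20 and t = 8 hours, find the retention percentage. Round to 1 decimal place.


R = e^(-t/S)
-t/S = -8/20 = -0.4
R = e^(-0.4) = 0.67032
Percentage = 0.67032 * 100
= 67.0


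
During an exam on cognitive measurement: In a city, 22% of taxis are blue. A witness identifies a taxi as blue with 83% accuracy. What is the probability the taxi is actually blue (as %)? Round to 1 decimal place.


P(blue | says blue) = P(says blue | blue)*P(blue) / [P(says blue | blue)*P(blue) + P(says blue | not blue)*P(not blue)]
Numerator = 0.83 * 0.22 = 0.1826
False identification = 0.17 * 0.78 = 0.1326
P = 0.1826 / (0.1826 + 0.1326)
= 0.1826 / 0.3152
As percentage = 57.9


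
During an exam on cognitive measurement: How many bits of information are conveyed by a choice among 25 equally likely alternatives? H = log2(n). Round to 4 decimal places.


H = log2(n)
H = log2(25)
= 4.6439


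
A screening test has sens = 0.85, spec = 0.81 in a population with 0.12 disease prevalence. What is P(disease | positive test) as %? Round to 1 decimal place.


PPV = (sens * prev) / (sens * prev + (1-spec) * (1-prev))
Numerator = 0.85 * 0.12 = 0.102
P(positive and no disease) = (1 - spec) * (1 - prev) = (1 - 0.81) * (1 - 0.12) = 0.1672
Denominator = 0.102 + 0.1672 = 0.2692
PPV = 0.102 / 0.2692 = 0.3789
As percentage = 37.9


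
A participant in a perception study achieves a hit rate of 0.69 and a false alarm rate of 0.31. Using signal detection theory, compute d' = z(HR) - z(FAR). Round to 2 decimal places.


d' = z(HR) - z(FAR)
z(0.69) = 0.4959
z(0.31) = -0.4959
d' = 0.4959 - -0.4959
= 0.99


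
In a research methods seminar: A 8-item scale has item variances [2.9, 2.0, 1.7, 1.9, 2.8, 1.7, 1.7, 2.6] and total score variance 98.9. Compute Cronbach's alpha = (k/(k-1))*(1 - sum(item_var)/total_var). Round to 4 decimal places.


alpha = (k/(k-1)) * (1 - sum(s_i^2)/s_total^2)
sum(item variances) = 17.3
k/(k-1) = 8/7 = 1.142857
1 - 17.3/98.9 = 1 - 0.174924 = 0.825076
alpha = 1.142857 * 0.825076
= 0.9429


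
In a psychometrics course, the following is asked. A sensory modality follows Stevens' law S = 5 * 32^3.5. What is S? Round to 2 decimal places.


S = 5 * 32^3.5
32^3.5 = 185363.8
S = 5 * 185363.8
= 926819.00


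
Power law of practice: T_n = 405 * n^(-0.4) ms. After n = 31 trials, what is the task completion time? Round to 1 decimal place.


T_n = 405 * 31^(-0.4)
31^(-0.4) = 0.253195
T_n = 405 * 0.253195
= 102.5 ms


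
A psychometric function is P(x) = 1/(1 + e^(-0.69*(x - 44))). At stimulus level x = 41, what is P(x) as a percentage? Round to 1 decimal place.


P(x) = 1/(1 + e^(-0.69*(41 - 44)))
Exponent = -0.69 * -3 = 2.07
e^(2.07) = 7.924823
P = 1/(1 + 7.924823) = 0.112047
Percentage = 11.2


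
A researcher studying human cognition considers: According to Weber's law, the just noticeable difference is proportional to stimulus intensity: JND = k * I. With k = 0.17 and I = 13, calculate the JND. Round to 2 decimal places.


JND = k * I
JND = 0.17 * 13
= 2.21


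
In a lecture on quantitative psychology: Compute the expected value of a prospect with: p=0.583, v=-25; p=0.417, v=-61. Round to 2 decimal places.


EU = sum(p_i * v_i)
0.583 * -25 = -14.575
0.417 * -61 = -25.437
EU = -14.575 + -25.437
= -40.01


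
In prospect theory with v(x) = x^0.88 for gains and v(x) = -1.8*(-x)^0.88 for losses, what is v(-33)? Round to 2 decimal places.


Since x = -33 < 0, use v(x) = -lambda*(-x)^alpha
(-x) = 33
33^0.88 = 21.6916
v(-33) = -1.8 * 21.6916
= -39.04


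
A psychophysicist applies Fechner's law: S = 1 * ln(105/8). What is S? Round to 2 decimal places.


S = 1 * ln(105/8)
I/I0 = 13.125
ln(13.125) = 2.5745
S = 1 * 2.5745
= 2.57


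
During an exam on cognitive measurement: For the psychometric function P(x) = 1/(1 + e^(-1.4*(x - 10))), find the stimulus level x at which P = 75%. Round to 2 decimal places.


At P = 0.75: 0.75 = 1/(1 + e^(-k*(x-x0)))
Solving: e^(-k*(x-x0)) = 1/3
x = x0 + ln(3)/k
ln(3) = 1.0986
x = 10 + 1.0986/1.4
= 10 + 0.7847
= 10.78


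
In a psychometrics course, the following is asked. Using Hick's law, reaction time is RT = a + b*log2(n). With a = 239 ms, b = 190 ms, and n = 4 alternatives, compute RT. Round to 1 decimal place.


RT = 239 + 190 * log2(4)
log2(4) = 2.0
RT = 239 + 190 * 2.0
= 239 + 380.0
= 619.0 ms


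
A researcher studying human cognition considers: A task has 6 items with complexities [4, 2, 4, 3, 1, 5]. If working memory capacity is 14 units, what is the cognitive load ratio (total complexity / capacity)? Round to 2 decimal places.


Total complexity = 4 + 2 + 4 + 3 + 1 + 5 = 19
Load = total / capacity = 19 / 14
= 1.36


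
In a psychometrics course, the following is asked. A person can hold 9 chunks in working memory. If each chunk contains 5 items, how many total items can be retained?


Total items = chunks * items_per_chunk
= 9 * 5
= 45


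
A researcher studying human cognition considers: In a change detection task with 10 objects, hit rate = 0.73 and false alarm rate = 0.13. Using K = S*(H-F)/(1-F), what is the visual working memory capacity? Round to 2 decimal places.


K = S * (H - F) / (1 - F)
H - F = 0.6
1 - F = 0.87
K = 10 * 0.6 / 0.87
= 6.90


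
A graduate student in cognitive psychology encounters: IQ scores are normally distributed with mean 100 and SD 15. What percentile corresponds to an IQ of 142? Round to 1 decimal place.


z = (IQ - mean) / SD
z = (142 - 100) / 15 = 2.8
Percentile = Phi(2.8) * 100
Phi(2.8) = 0.997445
= 99.7


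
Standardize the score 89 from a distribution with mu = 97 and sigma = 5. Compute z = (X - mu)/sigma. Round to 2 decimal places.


z = (X - mu) / sigma
= (89 - 97) / 5
= -8 / 5
= -1.60


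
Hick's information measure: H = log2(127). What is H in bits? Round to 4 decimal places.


H = log2(n)
H = log2(127)
= 6.9887


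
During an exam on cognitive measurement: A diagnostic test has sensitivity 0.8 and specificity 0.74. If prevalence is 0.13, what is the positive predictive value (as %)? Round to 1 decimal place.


PPV = (sens * prev) / (sens * prev + (1-spec) * (1-prev))
Numerator = 0.8 * 0.13 = 0.104
P(positive and no disease) = (1 - spec) * (1 - prev) = (1 - 0.74) * (1 - 0.13) = 0.2262
Denominator = 0.104 + 0.2262 = 0.3302
PPV = 0.104 / 0.3302 = 0.314961
As percentage = 31.5


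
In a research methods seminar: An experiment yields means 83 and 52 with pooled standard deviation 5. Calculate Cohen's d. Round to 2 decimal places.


Cohen's d = (M1 - M2) / S_pooled
= (83 - 52) / 5
= 31 / 5
= 6.20


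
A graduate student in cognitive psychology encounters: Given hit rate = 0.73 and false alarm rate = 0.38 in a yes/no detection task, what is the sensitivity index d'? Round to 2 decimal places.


d' = z(HR) - z(FAR)
z(0.73) = 0.6128
z(0.38) = -0.3055
d' = 0.6128 - -0.3055
= 0.92


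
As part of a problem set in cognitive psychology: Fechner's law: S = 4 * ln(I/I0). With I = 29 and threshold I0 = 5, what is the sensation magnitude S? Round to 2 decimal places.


S = 4 * ln(29/5)
I/I0 = 5.8
ln(5.8) = 1.7579
S = 4 * 1.7579
= 7.03


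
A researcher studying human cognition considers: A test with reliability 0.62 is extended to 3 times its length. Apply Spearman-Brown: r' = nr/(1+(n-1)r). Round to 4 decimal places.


r_new = n*r / (1 + (n-1)*r)
Numerator = 3 * 0.62 = 1.86
Denominator = 1 + 2 * 0.62 = 2.24
r_new = 1.86 / 2.24
= 0.8304


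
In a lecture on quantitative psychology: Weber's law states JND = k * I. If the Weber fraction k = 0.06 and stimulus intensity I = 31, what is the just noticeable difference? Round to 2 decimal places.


JND = k * I
JND = 0.06 * 31
= 1.86


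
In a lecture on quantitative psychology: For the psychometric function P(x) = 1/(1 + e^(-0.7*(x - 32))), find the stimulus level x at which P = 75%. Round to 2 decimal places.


At P = 0.75: 0.75 = 1/(1 + e^(-k*(x-x0)))
Solving: e^(-k*(x-x0)) = 1/3
x = x0 + ln(3)/k
ln(3) = 1.0986
x = 32 + 1.0986/0.7
= 32 + 1.5694
= 33.57


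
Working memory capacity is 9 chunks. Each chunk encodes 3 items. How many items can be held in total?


Total items = chunks * items_per_chunk
= 9 * 3
= 27


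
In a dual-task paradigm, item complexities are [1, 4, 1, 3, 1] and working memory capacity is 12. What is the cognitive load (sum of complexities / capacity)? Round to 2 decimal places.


Total complexity = 1 + 4 + 1 + 3 + 1 = 10
Load = total / capacity = 10 / 12
= 0.83


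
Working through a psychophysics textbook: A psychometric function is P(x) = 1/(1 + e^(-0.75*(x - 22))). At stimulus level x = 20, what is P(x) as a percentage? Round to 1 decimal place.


P(x) = 1/(1 + e^(-0.75*(20 - 22)))
Exponent = -0.75 * -2 = 1.5
e^(1.5) = 4.481689
P = 1/(1 + 4.481689) = 0.182426
Percentage = 18.2


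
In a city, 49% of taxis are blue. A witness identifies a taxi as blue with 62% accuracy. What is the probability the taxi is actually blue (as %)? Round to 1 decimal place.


P(blue | says blue) = P(says blue | blue)*P(blue) / [P(says blue | blue)*P(blue) + P(says blue | not blue)*P(not blue)]
Numerator = 0.62 * 0.49 = 0.3038
False identification = 0.38 * 0.51 = 0.1938
P = 0.3038 / (0.3038 + 0.1938)
= 0.3038 / 0.4976
As percentage = 61.1


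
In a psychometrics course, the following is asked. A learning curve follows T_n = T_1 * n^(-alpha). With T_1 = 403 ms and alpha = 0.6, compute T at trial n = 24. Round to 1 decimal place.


T_n = 403 * 24^(-0.6)
24^(-0.6) = 0.14855
T_n = 403 * 0.14855
= 59.9 ms


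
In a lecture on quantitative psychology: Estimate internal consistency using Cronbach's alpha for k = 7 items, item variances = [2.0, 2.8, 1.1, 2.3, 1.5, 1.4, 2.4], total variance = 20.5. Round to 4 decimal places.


alpha = (k/(k-1)) * (1 - sum(s_i^2)/s_total^2)
sum(item variances) = 13.5
k/(k-1) = 7/6 = 1.166667
1 - 13.5/20.5 = 1 - 0.658537 = 0.341463
alpha = 1.166667 * 0.341463
= 0.3984


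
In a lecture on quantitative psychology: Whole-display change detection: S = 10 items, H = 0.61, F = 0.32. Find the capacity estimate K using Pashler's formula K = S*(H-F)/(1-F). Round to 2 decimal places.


K = S * (H - F) / (1 - F)
H - F = 0.29
1 - F = 0.68
K = 10 * 0.29 / 0.68
= 4.26


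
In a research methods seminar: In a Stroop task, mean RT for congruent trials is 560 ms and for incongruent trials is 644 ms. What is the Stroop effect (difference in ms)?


Stroop effect = RT(incongruent) - RT(congruent)
= 644 - 560
= 84 ms


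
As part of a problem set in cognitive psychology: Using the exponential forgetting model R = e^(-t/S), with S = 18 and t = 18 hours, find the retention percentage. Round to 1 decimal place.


R = e^(-t/S)
-t/S = -18/18 = -1.0
R = e^(-1.0) = 0.367879
Percentage = 0.367879 * 100
= 36.8


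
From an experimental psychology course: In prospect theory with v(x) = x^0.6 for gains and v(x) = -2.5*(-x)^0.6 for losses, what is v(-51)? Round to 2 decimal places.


Since x = -51 < 0, use v(x) = -lambda*(-x)^alpha
(-x) = 51
51^0.6 = 10.5814
v(-51) = -2.5 * 10.5814
= -26.45


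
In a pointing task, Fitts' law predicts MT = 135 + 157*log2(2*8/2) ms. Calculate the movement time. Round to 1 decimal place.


MT = 135 + 157 * log2(2*8/2)
2D/W = 8.0
log2(8.0) = 3.0
MT = 135 + 157 * 3.0
= 606.0 ms


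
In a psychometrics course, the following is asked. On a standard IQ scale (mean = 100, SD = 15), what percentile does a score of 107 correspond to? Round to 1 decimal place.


z = (IQ - mean) / SD
z = (107 - 100) / 15 = 0.4667
Percentile = Phi(0.4667) * 100
Phi(0.4667) = 0.679643
= 68.0


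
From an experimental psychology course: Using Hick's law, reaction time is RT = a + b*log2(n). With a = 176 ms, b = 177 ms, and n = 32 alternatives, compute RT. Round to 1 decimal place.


RT = 176 + 177 * log2(32)
log2(32) = 5.0
RT = 176 + 177 * 5.0
= 176 + 885.0
= 1061.0 ms


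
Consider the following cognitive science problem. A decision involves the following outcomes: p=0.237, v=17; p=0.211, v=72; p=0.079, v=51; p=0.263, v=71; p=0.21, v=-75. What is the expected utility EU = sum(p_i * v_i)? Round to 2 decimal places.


EU = sum(p_i * v_i)
0.237 * 17 = 4.029
0.211 * 72 = 15.192
0.079 * 51 = 4.029
0.263 * 71 = 18.673
0.21 * -75 = -15.75
EU = 4.029 + 15.192 + 4.029 + 18.673 + -15.75
= 26.17


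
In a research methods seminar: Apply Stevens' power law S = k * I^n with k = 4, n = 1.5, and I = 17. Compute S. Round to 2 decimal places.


S = 4 * 17^1.5
17^1.5 = 70.0928
S = 4 * 70.0928
= 280.37


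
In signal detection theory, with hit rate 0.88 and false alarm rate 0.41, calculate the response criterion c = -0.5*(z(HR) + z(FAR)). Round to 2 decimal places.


c = -0.5 * (z(HR) + z(FAR))
z(0.88) = 1.175
z(0.41) = -0.2275
c = -0.5 * (1.175 + -0.2275)
= -0.5 * 0.9475
= -0.47


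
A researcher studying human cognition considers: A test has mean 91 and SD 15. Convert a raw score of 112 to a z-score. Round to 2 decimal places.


z = (X - mu) / sigma
= (112 - 91) / 15
= 21 / 15
= 1.40


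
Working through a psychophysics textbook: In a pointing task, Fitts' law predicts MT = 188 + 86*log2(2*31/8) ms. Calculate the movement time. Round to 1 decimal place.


MT = 188 + 86 * log2(2*31/8)
2D/W = 7.75
log2(7.75) = 2.9542
MT = 188 + 86 * 2.9542
= 442.1 ms


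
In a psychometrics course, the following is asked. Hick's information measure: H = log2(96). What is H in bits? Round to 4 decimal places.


H = log2(n)
H = log2(96)
= 6.5850


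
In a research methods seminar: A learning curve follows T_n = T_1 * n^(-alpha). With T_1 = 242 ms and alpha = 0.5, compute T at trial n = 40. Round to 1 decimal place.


T_n = 242 * 40^(-0.5)
40^(-0.5) = 0.158114
T_n = 242 * 0.158114
= 38.3 ms


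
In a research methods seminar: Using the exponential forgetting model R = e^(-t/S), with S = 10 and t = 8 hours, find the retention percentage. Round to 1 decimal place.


R = e^(-t/S)
-t/S = -8/10 = -0.8
R = e^(-0.8) = 0.449329
Percentage = 0.449329 * 100
= 44.9


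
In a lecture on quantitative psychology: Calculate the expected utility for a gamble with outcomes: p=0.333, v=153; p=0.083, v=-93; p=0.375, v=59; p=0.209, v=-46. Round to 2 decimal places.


EU = sum(p_i * v_i)
0.333 * 153 = 50.949
0.083 * -93 = -7.719
0.375 * 59 = 22.125
0.209 * -46 = -9.614
EU = 50.949 + -7.719 + 22.125 + -9.614
= 55.74


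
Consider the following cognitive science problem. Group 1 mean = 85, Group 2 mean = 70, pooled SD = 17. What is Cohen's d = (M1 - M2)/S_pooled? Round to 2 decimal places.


Cohen's d = (M1 - M2) / S_pooled
= (85 - 70) / 17
= 15 / 17
= 0.88


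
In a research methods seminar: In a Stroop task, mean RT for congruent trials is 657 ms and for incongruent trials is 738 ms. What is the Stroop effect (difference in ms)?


Stroop effect = RT(incongruent) - RT(congruent)
= 738 - 657
= 81 ms


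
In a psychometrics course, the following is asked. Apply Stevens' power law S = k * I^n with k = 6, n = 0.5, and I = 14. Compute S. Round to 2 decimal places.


S = 6 * 14^0.5
14^0.5 = 3.7417
S = 6 * 3.7417
= 22.45


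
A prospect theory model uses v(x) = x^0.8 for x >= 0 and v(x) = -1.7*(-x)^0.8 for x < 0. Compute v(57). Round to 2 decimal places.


Since x = 57 >= 0, use v(x) = x^0.8
57^0.8 = 25.3922
v(57) = 25.39


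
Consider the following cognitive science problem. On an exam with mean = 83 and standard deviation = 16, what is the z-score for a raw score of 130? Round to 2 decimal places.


z = (X - mu) / sigma
= (130 - 83) / 16
= 47 / 16
= 2.94


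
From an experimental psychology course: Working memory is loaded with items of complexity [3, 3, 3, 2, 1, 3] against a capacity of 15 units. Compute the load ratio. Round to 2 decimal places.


Total complexity = 3 + 3 + 3 + 2 + 1 + 3 = 15
Load = total / capacity = 15 / 15
= 1.00


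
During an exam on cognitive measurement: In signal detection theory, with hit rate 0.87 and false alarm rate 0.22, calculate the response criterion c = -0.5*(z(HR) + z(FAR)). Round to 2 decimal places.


c = -0.5 * (z(HR) + z(FAR))
z(0.87) = 1.1264
z(0.22) = -0.7722
c = -0.5 * (1.1264 + -0.7722)
= -0.5 * 0.3542
= -0.18


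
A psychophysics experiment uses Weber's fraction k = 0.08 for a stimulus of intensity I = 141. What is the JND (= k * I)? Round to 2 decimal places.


JND = k * I
JND = 0.08 * 141
= 11.28


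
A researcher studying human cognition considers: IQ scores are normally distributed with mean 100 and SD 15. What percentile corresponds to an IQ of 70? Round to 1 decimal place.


z = (IQ - mean) / SD
z = (70 - 100) / 15 = -2.0
Percentile = Phi(-2.0) * 100
Phi(-2.0) = 0.02275
= 2.3


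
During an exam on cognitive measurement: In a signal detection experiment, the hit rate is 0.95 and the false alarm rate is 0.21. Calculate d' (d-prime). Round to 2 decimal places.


d' = z(HR) - z(FAR)
z(0.95) = 1.6449
z(0.21) = -0.8064
d' = 1.6449 - -0.8064
= 2.45


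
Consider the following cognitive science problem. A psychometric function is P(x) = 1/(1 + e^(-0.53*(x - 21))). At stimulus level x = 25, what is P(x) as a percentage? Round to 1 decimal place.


P(x) = 1/(1 + e^(-0.53*(25 - 21)))
Exponent = -0.53 * 4 = -2.12
e^(-2.12) = 0.120032
P = 1/(1 + 0.120032) = 0.892832
Percentage = 89.3


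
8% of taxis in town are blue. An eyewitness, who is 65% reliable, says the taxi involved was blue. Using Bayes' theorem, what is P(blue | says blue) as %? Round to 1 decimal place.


P(blue | says blue) = P(says blue | blue)*P(blue) / [P(says blue | blue)*P(blue) + P(says blue | not blue)*P(not blue)]
Numerator = 0.65 * 0.08 = 0.052
False identification = 0.35 * 0.92 = 0.322
P = 0.052 / (0.052 + 0.322)
= 0.052 / 0.374
As percentage = 13.9


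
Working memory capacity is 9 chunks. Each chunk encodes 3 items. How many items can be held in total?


Total items = chunks * items_per_chunk
= 9 * 3
= 27


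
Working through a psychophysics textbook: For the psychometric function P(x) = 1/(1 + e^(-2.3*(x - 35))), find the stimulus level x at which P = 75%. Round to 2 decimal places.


At P = 0.75: 0.75 = 1/(1 + e^(-k*(x-x0)))
Solving: e^(-k*(x-x0)) = 1/3
x = x0 + ln(3)/k
ln(3) = 1.0986
x = 35 + 1.0986/2.3
= 35 + 0.4777
= 35.48


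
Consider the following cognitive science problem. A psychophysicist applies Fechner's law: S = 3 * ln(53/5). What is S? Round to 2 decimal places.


S = 3 * ln(53/5)
I/I0 = 10.6
ln(10.6) = 2.3609
S = 3 * 2.3609
= 7.08


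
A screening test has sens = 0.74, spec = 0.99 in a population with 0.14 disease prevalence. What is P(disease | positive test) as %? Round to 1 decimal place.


PPV = (sens * prev) / (sens * prev + (1-spec) * (1-prev))
Numerator = 0.74 * 0.14 = 0.1036
P(positive and no disease) = (1 - spec) * (1 - prev) = (1 - 0.99) * (1 - 0.14) = 0.0086
Denominator = 0.1036 + 0.0086 = 0.1122
PPV = 0.1036 / 0.1122 = 0.923351
As percentage = 92.3


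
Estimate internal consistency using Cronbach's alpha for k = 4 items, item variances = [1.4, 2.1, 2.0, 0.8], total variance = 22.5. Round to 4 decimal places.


alpha = (k/(k-1)) * (1 - sum(s_i^2)/s_total^2)
sum(item variances) = 6.3
k/(k-1) = 4/3 = 1.333333
1 - 6.3/22.5 = 1 - 0.28 = 0.72
alpha = 1.333333 * 0.72
= 0.9600


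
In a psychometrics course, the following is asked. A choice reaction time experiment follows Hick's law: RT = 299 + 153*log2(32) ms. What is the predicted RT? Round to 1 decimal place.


RT = 299 + 153 * log2(32)
log2(32) = 5.0
RT = 299 + 153 * 5.0
= 299 + 765.0
= 1064.0 ms


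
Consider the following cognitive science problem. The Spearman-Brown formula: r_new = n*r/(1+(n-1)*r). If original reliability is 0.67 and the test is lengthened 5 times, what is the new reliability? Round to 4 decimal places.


r_new = n*r / (1 + (n-1)*r)
Numerator = 5 * 0.67 = 3.35
Denominator = 1 + 4 * 0.67 = 3.68
r_new = 3.35 / 3.68
= 0.9103


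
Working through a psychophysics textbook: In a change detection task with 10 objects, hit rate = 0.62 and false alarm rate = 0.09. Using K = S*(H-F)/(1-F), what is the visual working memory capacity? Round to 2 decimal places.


K = S * (H - F) / (1 - F)
H - F = 0.53
1 - F = 0.91
K = 10 * 0.53 / 0.91
= 5.82


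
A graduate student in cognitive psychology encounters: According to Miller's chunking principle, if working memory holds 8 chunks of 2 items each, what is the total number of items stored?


Total items = chunks * items_per_chunk
= 8 * 2
= 16


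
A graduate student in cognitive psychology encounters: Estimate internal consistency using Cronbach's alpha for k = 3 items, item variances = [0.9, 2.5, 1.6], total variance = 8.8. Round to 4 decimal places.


alpha = (k/(k-1)) * (1 - sum(s_i^2)/s_total^2)
sum(item variances) = 5.0
k/(k-1) = 3/2 = 1.5
1 - 5.0/8.8 = 1 - 0.568182 = 0.431818
alpha = 1.5 * 0.431818
= 0.6477


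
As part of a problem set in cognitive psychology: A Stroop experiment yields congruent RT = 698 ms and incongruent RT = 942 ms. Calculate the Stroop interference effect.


Stroop effect = RT(incongruent) - RT(congruent)
= 942 - 698
= 244 ms


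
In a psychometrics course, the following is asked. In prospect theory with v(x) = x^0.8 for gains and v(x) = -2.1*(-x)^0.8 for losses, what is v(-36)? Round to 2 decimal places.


Since x = -36 < 0, use v(x) = -lambda*(-x)^alpha
(-x) = 36
36^0.8 = 17.5809
v(-36) = -2.1 * 17.5809
= -36.92


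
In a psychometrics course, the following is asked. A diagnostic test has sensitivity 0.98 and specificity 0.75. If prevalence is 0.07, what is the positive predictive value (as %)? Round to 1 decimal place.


PPV = (sens * prev) / (sens * prev + (1-spec) * (1-prev))
Numerator = 0.98 * 0.07 = 0.0686
P(positive and no disease) = (1 - spec) * (1 - prev) = (1 - 0.75) * (1 - 0.07) = 0.2325
Denominator = 0.0686 + 0.2325 = 0.3011
PPV = 0.0686 / 0.3011 = 0.227831
As percentage = 22.8


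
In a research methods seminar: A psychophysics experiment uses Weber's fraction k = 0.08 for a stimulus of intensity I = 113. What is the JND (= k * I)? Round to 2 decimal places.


JND = k * I
JND = 0.08 * 113
= 9.04


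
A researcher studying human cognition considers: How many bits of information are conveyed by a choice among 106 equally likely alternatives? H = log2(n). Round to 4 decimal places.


H = log2(n)
H = log2(106)
= 6.7279


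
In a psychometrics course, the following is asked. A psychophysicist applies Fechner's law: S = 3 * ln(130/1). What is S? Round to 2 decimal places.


S = 3 * ln(130/1)
I/I0 = 130.0
ln(130.0) = 4.8675
S = 3 * 4.8675
= 14.60


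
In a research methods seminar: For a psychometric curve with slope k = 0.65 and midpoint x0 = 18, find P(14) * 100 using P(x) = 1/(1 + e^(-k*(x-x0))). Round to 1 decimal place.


P(x) = 1/(1 + e^(-0.65*(14 - 18)))
Exponent = -0.65 * -4 = 2.6
e^(2.6) = 13.463738
P = 1/(1 + 13.463738) = 0.069138
Percentage = 6.9


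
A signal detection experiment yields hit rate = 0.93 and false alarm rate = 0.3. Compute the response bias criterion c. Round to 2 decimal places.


c = -0.5 * (z(HR) + z(FAR))
z(0.93) = 1.4758
z(0.3) = -0.5244
c = -0.5 * (1.4758 + -0.5244)
= -0.5 * 0.9514
= -0.48


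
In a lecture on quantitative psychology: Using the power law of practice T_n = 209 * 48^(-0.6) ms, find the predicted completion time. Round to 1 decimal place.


T_n = 209 * 48^(-0.6)
48^(-0.6) = 0.098007
T_n = 209 * 0.098007
= 20.5 ms


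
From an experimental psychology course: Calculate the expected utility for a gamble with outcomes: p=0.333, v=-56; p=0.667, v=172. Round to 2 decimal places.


EU = sum(p_i * v_i)
0.333 * -56 = -18.648
0.667 * 172 = 114.724
EU = -18.648 + 114.724
= 96.08


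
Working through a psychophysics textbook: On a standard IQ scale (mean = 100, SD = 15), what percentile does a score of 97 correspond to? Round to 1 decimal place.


z = (IQ - mean) / SD
z = (97 - 100) / 15 = -0.2
Percentile = Phi(-0.2) * 100
Phi(-0.2) = 0.42074
= 42.1


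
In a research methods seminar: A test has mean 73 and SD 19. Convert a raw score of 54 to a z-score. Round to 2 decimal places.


z = (X - mu) / sigma
= (54 - 73) / 19
= -19 / 19
= -1.00


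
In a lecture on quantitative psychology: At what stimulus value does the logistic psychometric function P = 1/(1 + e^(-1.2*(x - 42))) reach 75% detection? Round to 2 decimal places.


At P = 0.75: 0.75 = 1/(1 + e^(-k*(x-x0)))
Solving: e^(-k*(x-x0)) = 1/3
x = x0 + ln(3)/k
ln(3) = 1.0986
x = 42 + 1.0986/1.2
= 42 + 0.9155
= 42.92


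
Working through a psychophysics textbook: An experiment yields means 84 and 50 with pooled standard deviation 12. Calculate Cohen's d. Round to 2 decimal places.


Cohen's d = (M1 - M2) / S_pooled
= (84 - 50) / 12
= 34 / 12
= 2.83


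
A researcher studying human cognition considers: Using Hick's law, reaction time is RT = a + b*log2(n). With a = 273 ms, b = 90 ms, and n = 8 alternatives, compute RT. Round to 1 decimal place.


RT = 273 + 90 * log2(8)
log2(8) = 3.0
RT = 273 + 90 * 3.0
= 273 + 270.0
= 543.0 ms


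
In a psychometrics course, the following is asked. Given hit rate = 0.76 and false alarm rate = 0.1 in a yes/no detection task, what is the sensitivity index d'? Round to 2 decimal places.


d' = z(HR) - z(FAR)
z(0.76) = 0.7063
z(0.1) = -1.2816
d' = 0.7063 - -1.2816
= 1.99


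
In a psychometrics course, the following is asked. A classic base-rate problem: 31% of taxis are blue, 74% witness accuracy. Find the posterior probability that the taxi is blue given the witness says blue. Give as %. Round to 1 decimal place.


P(blue | says blue) = P(says blue | blue)*P(blue) / [P(says blue | blue)*P(blue) + P(says blue | not blue)*P(not blue)]
Numerator = 0.74 * 0.31 = 0.2294
False identification = 0.26 * 0.69 = 0.1794
P = 0.2294 / (0.2294 + 0.1794)
= 0.2294 / 0.4088
As percentage = 56.1


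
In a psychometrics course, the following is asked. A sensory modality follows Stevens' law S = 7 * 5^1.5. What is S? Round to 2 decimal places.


S = 7 * 5^1.5
5^1.5 = 11.1803
S = 7 * 11.1803
= 78.26


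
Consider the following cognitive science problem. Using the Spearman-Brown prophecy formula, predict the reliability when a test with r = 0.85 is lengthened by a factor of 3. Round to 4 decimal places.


r_new = n*r / (1 + (n-1)*r)
Numerator = 3 * 0.85 = 2.55
Denominator = 1 + 2 * 0.85 = 2.7
r_new = 2.55 / 2.7
= 0.9444


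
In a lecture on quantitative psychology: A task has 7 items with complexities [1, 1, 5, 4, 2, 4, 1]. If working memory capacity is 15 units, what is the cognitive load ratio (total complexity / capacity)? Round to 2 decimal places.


Total complexity = 1 + 1 + 5 + 4 + 2 + 4 + 1 = 18
Load = total / capacity = 18 / 15
= 1.20


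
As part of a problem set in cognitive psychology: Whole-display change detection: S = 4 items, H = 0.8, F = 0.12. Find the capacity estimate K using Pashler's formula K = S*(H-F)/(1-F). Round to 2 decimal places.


K = S * (H - F) / (1 - F)
H - F = 0.68
1 - F = 0.88
K = 4 * 0.68 / 0.88
= 3.09


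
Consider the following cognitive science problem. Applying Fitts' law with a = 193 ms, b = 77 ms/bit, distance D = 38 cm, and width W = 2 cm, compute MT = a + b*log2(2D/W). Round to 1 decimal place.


MT = 193 + 77 * log2(2*38/2)
2D/W = 38.0
log2(38.0) = 5.2479
MT = 193 + 77 * 5.2479
= 597.1 ms


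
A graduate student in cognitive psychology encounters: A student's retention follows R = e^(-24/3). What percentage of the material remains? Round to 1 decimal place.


R = e^(-t/S)
-t/S = -24/3 = -8.0
R = e^(-8.0) = 0.000335
Percentage = 0.000335 * 100
= 0.0


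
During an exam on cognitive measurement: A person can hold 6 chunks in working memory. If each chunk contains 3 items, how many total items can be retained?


Total items = chunks * items_per_chunk
= 6 * 3
= 18
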